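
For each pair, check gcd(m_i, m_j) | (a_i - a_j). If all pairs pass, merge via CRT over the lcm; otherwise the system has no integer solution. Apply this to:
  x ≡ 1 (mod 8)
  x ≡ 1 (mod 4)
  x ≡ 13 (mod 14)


Moduli 8, 4, 14 are not pairwise coprime, so CRT works modulo lcm(m_i) when all pairwise compatibility conditions hold.
Pairwise compatibility: gcd(m_i, m_j) must divide a_i - a_j for every pair.
Merge one congruence at a time:
  Start: x ≡ 1 (mod 8).
  Combine with x ≡ 1 (mod 4): gcd(8, 4) = 4; 1 - 1 = 0, which IS divisible by 4, so compatible.
    Write x = 1 + 8·t and substitute into x ≡ 1 (mod 4): 8·t ≡ 1 − 1 = 0 (mod 4).
    Divide the congruence (and modulus) by g = 4: 2·t ≡ 0 (mod 1).
    Modulo 1 every t works; take t = 0.
    Then x = 1 + 8·0 = 1, valid modulo lcm(8, 4) = 8: x ≡ 1 (mod 8).
  Combine with x ≡ 13 (mod 14): gcd(8, 14) = 2; 13 - 1 = 12, which IS divisible by 2, so compatible.
    Write x = 1 + 8·t and substitute into x ≡ 13 (mod 14): 8·t ≡ 13 − 1 = 12 (mod 14).
    Divide the congruence (and modulus) by g = 2: 4·t ≡ 6 (mod 7).
    The inverse of 4 mod 7 is 2 (since 4·2 = 8 = 1·7 + 1), so t ≡ 2·6 = 12 ≡ 5 (mod 7).
    Then x = 1 + 8·5 = 41, valid modulo lcm(8, 14) = 56: x ≡ 41 (mod 56).
Verify: 41 mod 8 = 1, 41 mod 4 = 1, 41 mod 14 = 13.

x ≡ 41 (mod 56).


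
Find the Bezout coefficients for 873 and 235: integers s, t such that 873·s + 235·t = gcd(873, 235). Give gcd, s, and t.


Euclidean algorithm on (873, 235) — divide until remainder is 0:
  873 = 3 · 235 + 168
  235 = 1 · 168 + 67
  168 = 2 · 67 + 34
  67 = 1 · 34 + 33
  34 = 1 · 33 + 1
  33 = 33 · 1 + 0
gcd(873, 235) = 1.
Track Bezout coefficients alongside the remainders: start with r₀ = 873 = a·1 + b·0 (s = 1, t = 0) and r₁ = 235 = a·0 + b·1 (s = 0, t = 1); each new remainder r_{k+1} = r_{k-1} − q_k·r_k inherits s_{k+1} = s_{k-1} − q_k·s_k, t_{k+1} = t_{k-1} − q_k·t_k, so r_k = a·s_k + b·t_k at every step:
  q = 3: r = 168, s = 1 − 3·0 = 1, t = 0 − 3·1 = -3  (check: 873·1 + 235·(-3) = 168)
  q = 1: r = 67, s = 0 − 1·1 = -1, t = 1 − 1·(-3) = 4  (check: 873·(-1) + 235·4 = 67)
  q = 2: r = 34, s = 1 − 2·(-1) = 3, t = -3 − 2·4 = -11  (check: 873·3 + 235·(-11) = 34)
  q = 1: r = 33, s = -1 − 1·3 = -4, t = 4 − 1·(-11) = 15  (check: 873·(-4) + 235·15 = 33)
  q = 1: r = 1, s = 3 − 1·(-4) = 7, t = -11 − 1·15 = -26  (check: 873·7 + 235·(-26) = 1)
The row with r = 1 (the gcd) gives the Bezout coefficients s = 7, t = -26.
Result: 873 · (7) + 235 · (-26) = 1.

gcd(873, 235) = 1; s = 7, t = -26 (check: 873·7 + 235·(-26) = 1).


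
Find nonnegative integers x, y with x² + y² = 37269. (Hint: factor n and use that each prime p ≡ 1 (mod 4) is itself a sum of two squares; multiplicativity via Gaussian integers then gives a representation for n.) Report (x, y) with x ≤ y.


Step 1: Factor n = 37269 = 3^2 · 41 · 101.
Step 2: Check the mod-4 condition on each prime factor: 3 ≡ 3 (mod 4), exponent 2 (must be even); 41 ≡ 1 (mod 4), exponent 1; 101 ≡ 1 (mod 4), exponent 1.
All primes ≡ 3 (mod 4) appear to even exponent (or don't appear), so by the two-squares theorem n IS expressible as a sum of two squares.
Step 3: Build a representation. Group n = k² · m with k = 3 and m = 41 · 101 = 4141 (a product of primes ≡ 1 (mod 4)); a representation of m scales to one of n via (k·x)² + (k·y)² = k²(x² + y²). Each prime p ≡ 1 (mod 4) is itself a sum of two squares; find a² by testing p − a² for a perfect square:
  41: 41 − 1² = 40, 41 − 2² = 37, 41 − 3² = 32, 41 − 4² = 25 = 5² ⇒ 41 = 4² + 5².
  101: 101 − 1² = 100 = 10² ⇒ 101 = 1² + 10².
  Combine using the Brahmagupta–Fibonacci identity (a² + b²)(c² + d²) = (ac − bd)² + (ad + bc)² = (ac + bd)² + (ad − bc)²:
  41 · 101 = 4141: from (4² + 5²)(1² + 10²), take (4·1 − 5·10, 4·10 + 5·1) = (4 − 50, 40 + 5) = (-46, 45); dropping signs (only squares matter) gives (46, 45); check 46² + 45² = 2116 + 2025 = 4141 ✓.
  Scale by k = 3: (3·46, 3·45) = (138, 135).
Step 4: Order so x ≤ y and verify: 135² + 138² = 18225 + 19044 = 37269 = n. ✓

n = 37269 = 135² + 138² (one valid representation with x ≤ y).


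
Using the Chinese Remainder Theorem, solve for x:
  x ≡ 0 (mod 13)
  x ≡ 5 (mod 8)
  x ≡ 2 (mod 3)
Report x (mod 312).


Moduli 13, 8, 3 are pairwise coprime; by CRT there is a unique solution modulo M = 13 · 8 · 3 = 312.
Solve pairwise, accumulating the modulus:
  Start with x ≡ 0 (mod 13).
  Combine with x ≡ 5 (mod 8): since gcd(13, 8) = 1, we get a unique residue mod 104.
    Write x = 0 + 13·t and substitute into x ≡ 5 (mod 8): 13·t ≡ 5 − 0 = 5 (mod 8).
    Reduce coefficients mod 8: 5·t ≡ 5 (mod 8).
    The inverse of 5 mod 8 is 5 (since 5·5 = 25 = 3·8 + 1), so t ≡ 5·5 = 25 ≡ 1 (mod 8).
    Then x = 0 + 13·1 = 13, valid modulo lcm(13, 8) = 104: x ≡ 13 (mod 104).
  Combine with x ≡ 2 (mod 3): since gcd(104, 3) = 1, we get a unique residue mod 312.
    Write x = 13 + 104·t and substitute into x ≡ 2 (mod 3): 104·t ≡ 2 − 13 = -11 (mod 3).
    Reduce coefficients mod 3: 2·t ≡ 1 (mod 3).
    The inverse of 2 mod 3 is 2 (since 2·2 = 4 = 1·3 + 1), so t ≡ 2·1 = 2 ≡ 2 (mod 3).
    Then x = 13 + 104·2 = 221, valid modulo lcm(104, 3) = 312: x ≡ 221 (mod 312).
Verify: 221 mod 13 = 0 ✓, 221 mod 8 = 5 ✓, 221 mod 3 = 2 ✓.

x ≡ 221 (mod 312).


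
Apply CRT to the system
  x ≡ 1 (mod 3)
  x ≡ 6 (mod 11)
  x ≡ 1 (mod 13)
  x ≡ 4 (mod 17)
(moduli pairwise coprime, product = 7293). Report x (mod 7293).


Product of moduli M = 3 · 11 · 13 · 17 = 7293.
Merge one congruence at a time:
  Start: x ≡ 1 (mod 3).
  Combine with x ≡ 6 (mod 11); new modulus lcm = 33.
    Write x = 1 + 3·t and substitute into x ≡ 6 (mod 11): 3·t ≡ 6 − 1 = 5 (mod 11).
    The inverse of 3 mod 11 is 4 (since 3·4 = 12 = 1·11 + 1), so t ≡ 4·5 = 20 ≡ 9 (mod 11).
    Then x = 1 + 3·9 = 28, valid modulo lcm(3, 11) = 33: x ≡ 28 (mod 33).
  Combine with x ≡ 1 (mod 13); new modulus lcm = 429.
    Write x = 28 + 33·t and substitute into x ≡ 1 (mod 13): 33·t ≡ 1 − 28 = -27 (mod 13).
    Reduce coefficients mod 13: 7·t ≡ 12 (mod 13).
    The inverse of 7 mod 13 is 2 (since 7·2 = 14 = 1·13 + 1), so t ≡ 2·12 = 24 ≡ 11 (mod 13).
    Then x = 28 + 33·11 = 391, valid modulo lcm(33, 13) = 429: x ≡ 391 (mod 429).
  Combine with x ≡ 4 (mod 17); new modulus lcm = 7293.
    Write x = 391 + 429·t and substitute into x ≡ 4 (mod 17): 429·t ≡ 4 − 391 = -387 (mod 17).
    Reduce coefficients mod 17: 4·t ≡ 4 (mod 17).
    The inverse of 4 mod 17 is 13 (since 4·13 = 52 = 3·17 + 1), so t ≡ 13·4 = 52 ≡ 1 (mod 17).
    Then x = 391 + 429·1 = 820, valid modulo lcm(429, 17) = 7293: x ≡ 820 (mod 7293).
Verify against each original: 820 mod 3 = 1, 820 mod 11 = 6, 820 mod 13 = 1, 820 mod 17 = 4.

x ≡ 820 (mod 7293).


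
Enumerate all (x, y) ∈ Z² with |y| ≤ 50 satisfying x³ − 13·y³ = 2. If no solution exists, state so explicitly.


The equation is x³ - 13y³ = 2. For fixed y, x³ = 13·y³ + 2, so a solution requires the RHS to be a perfect cube.
Strategy: iterate y from -50 to 50, compute RHS = 13·y³ + 2, and check whether it is a (positive or negative) perfect cube.
Check small values of y:
  y = 0: RHS = 2 is not a perfect cube.
  y = 1: RHS = 15 is not a perfect cube.
  y = -1: RHS = -11 is not a perfect cube.
  y = 2: RHS = 106 is not a perfect cube.
  y = -2: RHS = -102 is not a perfect cube.
  y = 3: RHS = 353 is not a perfect cube.
  y = -3: RHS = -349 is not a perfect cube.
Continuing the search up to |y| = 50 finds no solutions either.
No (x, y) in the scanned range satisfies the equation.

No integer solutions with |y| ≤ 50.


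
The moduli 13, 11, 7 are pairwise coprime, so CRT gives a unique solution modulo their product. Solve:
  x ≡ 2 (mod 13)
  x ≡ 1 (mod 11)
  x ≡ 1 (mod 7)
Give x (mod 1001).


Moduli 13, 11, 7 are pairwise coprime; by CRT there is a unique solution modulo M = 13 · 11 · 7 = 1001.
Solve pairwise, accumulating the modulus:
  Start with x ≡ 2 (mod 13).
  Combine with x ≡ 1 (mod 11): since gcd(13, 11) = 1, we get a unique residue mod 143.
    Write x = 2 + 13·t and substitute into x ≡ 1 (mod 11): 13·t ≡ 1 − 2 = -1 (mod 11).
    Reduce coefficients mod 11: 2·t ≡ 10 (mod 11).
    The inverse of 2 mod 11 is 6 (since 2·6 = 12 = 1·11 + 1), so t ≡ 6·10 = 60 ≡ 5 (mod 11).
    Then x = 2 + 13·5 = 67, valid modulo lcm(13, 11) = 143: x ≡ 67 (mod 143).
  Combine with x ≡ 1 (mod 7): since gcd(143, 7) = 1, we get a unique residue mod 1001.
    Write x = 67 + 143·t and substitute into x ≡ 1 (mod 7): 143·t ≡ 1 − 67 = -66 (mod 7).
    Reduce coefficients mod 7: 3·t ≡ 4 (mod 7).
    The inverse of 3 mod 7 is 5 (since 3·5 = 15 = 2·7 + 1), so t ≡ 5·4 = 20 ≡ 6 (mod 7).
    Then x = 67 + 143·6 = 925, valid modulo lcm(143, 7) = 1001: x ≡ 925 (mod 1001).
Verify: 925 mod 13 = 2 ✓, 925 mod 11 = 1 ✓, 925 mod 7 = 1 ✓.

x ≡ 925 (mod 1001).


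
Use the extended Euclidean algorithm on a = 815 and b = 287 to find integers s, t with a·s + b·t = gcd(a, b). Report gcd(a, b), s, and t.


Euclidean algorithm on (815, 287) — divide until remainder is 0:
  815 = 2 · 287 + 241
  287 = 1 · 241 + 46
  241 = 5 · 46 + 11
  46 = 4 · 11 + 2
  11 = 5 · 2 + 1
  2 = 2 · 1 + 0
gcd(815, 287) = 1.
Track Bezout coefficients alongside the remainders: start with r₀ = 815 = a·1 + b·0 (s = 1, t = 0) and r₁ = 287 = a·0 + b·1 (s = 0, t = 1); each new remainder r_{k+1} = r_{k-1} − q_k·r_k inherits s_{k+1} = s_{k-1} − q_k·s_k, t_{k+1} = t_{k-1} − q_k·t_k, so r_k = a·s_k + b·t_k at every step:
  q = 2: r = 241, s = 1 − 2·0 = 1, t = 0 − 2·1 = -2  (check: 815·1 + 287·(-2) = 241)
  q = 1: r = 46, s = 0 − 1·1 = -1, t = 1 − 1·(-2) = 3  (check: 815·(-1) + 287·3 = 46)
  q = 5: r = 11, s = 1 − 5·(-1) = 6, t = -2 − 5·3 = -17  (check: 815·6 + 287·(-17) = 11)
  q = 4: r = 2, s = -1 − 4·6 = -25, t = 3 − 4·(-17) = 71  (check: 815·(-25) + 287·71 = 2)
  q = 5: r = 1, s = 6 − 5·(-25) = 131, t = -17 − 5·71 = -372  (check: 815·131 + 287·(-372) = 1)
The row with r = 1 (the gcd) gives the Bezout coefficients s = 131, t = -372.
Result: 815 · (131) + 287 · (-372) = 1.

gcd(815, 287) = 1; s = 131, t = -372 (check: 815·131 + 287·(-372) = 1).


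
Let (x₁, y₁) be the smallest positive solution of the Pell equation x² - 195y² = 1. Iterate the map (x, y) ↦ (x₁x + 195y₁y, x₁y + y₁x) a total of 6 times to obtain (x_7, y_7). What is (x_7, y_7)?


Step 1: Find the fundamental solution (x₁, y₁) of x² - 195y² = 1.
  Expand √195 as a continued fraction. a₀ = ⌊√195⌋ = 13; iterate m_{k+1} = d_k·a_k − m_k, d_{k+1} = (195 − m_{k+1}²)/d_k, a_{k+1} = ⌊(a₀ + m_{k+1})/d_{k+1}⌋ (starting m₀ = 0, d₀ = 1), with convergents p_k = a_k·p_{k-1} + p_{k-2}, q_k = a_k·q_{k-1} + q_{k-2} (p₋₁ = 1, q₋₁ = 0):
  k = 0: a₀ = 13; p₀/q₀ = 13/1; p₀² − 195·q₀² = 169 − 195 = -26.
  k = 1: m = 13, d = 26, a = ⌊(13 + 13)/26⌋ = 1; p/q = (1·13 + 1)/(1·1 + 0) = 14/1; p² − 195·q² = 196 − 195 = 1.
  The first convergent with p² − 195·q² = 1 gives the fundamental solution (x₁, y₁) = (14, 1).
Step 2: Apply the recurrence (x_{n+1}, y_{n+1}) = (x₁x_n + 195y₁y_n, x₁y_n + y₁x_n) repeatedly.
  From (x_1, y_1) = (14, 1): x_2 = 14·14 + 195·1·1 = 391; y_2 = 14·1 + 1·14 = 28.
  From (x_2, y_2) = (391, 28): x_3 = 14·391 + 195·1·28 = 10934; y_3 = 14·28 + 1·391 = 783.
  From (x_3, y_3) = (10934, 783): x_4 = 14·10934 + 195·1·783 = 305761; y_4 = 14·783 + 1·10934 = 21896.
  From (x_4, y_4) = (305761, 21896): x_5 = 14·305761 + 195·1·21896 = 8550374; y_5 = 14·21896 + 1·305761 = 612305.
  From (x_5, y_5) = (8550374, 612305): x_6 = 14·8550374 + 195·1·612305 = 239104711; y_6 = 14·612305 + 1·8550374 = 17122644.
  From (x_6, y_6) = (239104711, 17122644): x_7 = 14·239104711 + 195·1·17122644 = 6686381534; y_7 = 14·17122644 + 1·239104711 = 478821727.
Step 3: Verify x_7² - 195·y_7² = 44707698018216193156 - 44707698018216193155 = 1 (should be 1). ✓

(x_1, y_1) = (14, 1); (x_7, y_7) = (6686381534, 478821727).


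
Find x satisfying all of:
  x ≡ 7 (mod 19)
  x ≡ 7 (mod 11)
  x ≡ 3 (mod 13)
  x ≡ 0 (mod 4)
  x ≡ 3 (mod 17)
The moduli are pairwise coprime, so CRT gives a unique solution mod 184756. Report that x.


Product of moduli M = 19 · 11 · 13 · 4 · 17 = 184756.
Merge one congruence at a time:
  Start: x ≡ 7 (mod 19).
  Combine with x ≡ 7 (mod 11); new modulus lcm = 209.
    Write x = 7 + 19·t and substitute into x ≡ 7 (mod 11): 19·t ≡ 7 − 7 = 0 (mod 11).
    Reduce coefficients mod 11: 8·t ≡ 0 (mod 11).
    The inverse of 8 mod 11 is 7 (since 8·7 = 56 = 5·11 + 1), so t ≡ 7·0 = 0 ≡ 0 (mod 11).
    Then x = 7 + 19·0 = 7, valid modulo lcm(19, 11) = 209: x ≡ 7 (mod 209).
  Combine with x ≡ 3 (mod 13); new modulus lcm = 2717.
    Write x = 7 + 209·t and substitute into x ≡ 3 (mod 13): 209·t ≡ 3 − 7 = -4 (mod 13).
    Reduce coefficients mod 13: 1·t ≡ 9 (mod 13).
    So t ≡ 9 (mod 13).
    Then x = 7 + 209·9 = 1888, valid modulo lcm(209, 13) = 2717: x ≡ 1888 (mod 2717).
  Combine with x ≡ 0 (mod 4); new modulus lcm = 10868.
    Write x = 1888 + 2717·t and substitute into x ≡ 0 (mod 4): 2717·t ≡ 0 − 1888 = -1888 (mod 4).
    Reduce coefficients mod 4: 1·t ≡ 0 (mod 4).
    So t ≡ 0 (mod 4).
    Then x = 1888 + 2717·0 = 1888, valid modulo lcm(2717, 4) = 10868: x ≡ 1888 (mod 10868).
  Combine with x ≡ 3 (mod 17); new modulus lcm = 184756.
    Write x = 1888 + 10868·t and substitute into x ≡ 3 (mod 17): 10868·t ≡ 3 − 1888 = -1885 (mod 17).
    Reduce coefficients mod 17: 5·t ≡ 2 (mod 17).
    The inverse of 5 mod 17 is 7 (since 5·7 = 35 = 2·17 + 1), so t ≡ 7·2 = 14 ≡ 14 (mod 17).
    Then x = 1888 + 10868·14 = 154040, valid modulo lcm(10868, 17) = 184756: x ≡ 154040 (mod 184756).
Verify against each original: 154040 mod 19 = 7, 154040 mod 11 = 7, 154040 mod 13 = 3, 154040 mod 4 = 0, 154040 mod 17 = 3.

x ≡ 154040 (mod 184756).


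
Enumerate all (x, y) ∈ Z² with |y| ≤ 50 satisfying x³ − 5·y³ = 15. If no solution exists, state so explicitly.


The equation is x³ - 5y³ = 15. For fixed y, x³ = 5·y³ + 15, so a solution requires the RHS to be a perfect cube.
Strategy: iterate y from -50 to 50, compute RHS = 5·y³ + 15, and check whether it is a (positive or negative) perfect cube.
Check small values of y:
  y = 0: RHS = 15 is not a perfect cube.
  y = 1: RHS = 20 is not a perfect cube.
  y = -1: RHS = 10 is not a perfect cube.
  y = 2: RHS = 55 is not a perfect cube.
  y = -2: RHS = -25 is not a perfect cube.
  y = 3: RHS = 150 is not a perfect cube.
  y = -3: RHS = -120 is not a perfect cube.
Continuing the search up to |y| = 50 finds no solutions either.
No (x, y) in the scanned range satisfies the equation.

No integer solutions with |y| ≤ 50.


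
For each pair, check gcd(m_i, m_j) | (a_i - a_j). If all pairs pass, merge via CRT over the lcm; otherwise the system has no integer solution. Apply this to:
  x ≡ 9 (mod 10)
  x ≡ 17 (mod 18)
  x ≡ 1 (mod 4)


Moduli 10, 18, 4 are not pairwise coprime, so CRT works modulo lcm(m_i) when all pairwise compatibility conditions hold.
Pairwise compatibility: gcd(m_i, m_j) must divide a_i - a_j for every pair.
Merge one congruence at a time:
  Start: x ≡ 9 (mod 10).
  Combine with x ≡ 17 (mod 18): gcd(10, 18) = 2; 17 - 9 = 8, which IS divisible by 2, so compatible.
    Write x = 9 + 10·t and substitute into x ≡ 17 (mod 18): 10·t ≡ 17 − 9 = 8 (mod 18).
    Divide the congruence (and modulus) by g = 2: 5·t ≡ 4 (mod 9).
    The inverse of 5 mod 9 is 2 (since 5·2 = 10 = 1·9 + 1), so t ≡ 2·4 = 8 ≡ 8 (mod 9).
    Then x = 9 + 10·8 = 89, valid modulo lcm(10, 18) = 90: x ≡ 89 (mod 90).
  Combine with x ≡ 1 (mod 4): gcd(90, 4) = 2; 1 - 89 = -88, which IS divisible by 2, so compatible.
    Write x = 89 + 90·t and substitute into x ≡ 1 (mod 4): 90·t ≡ 1 − 89 = -88 (mod 4).
    Divide the congruence (and modulus) by g = 2: 45·t ≡ -44 (mod 2).
    Reduce coefficients mod 2: 1·t ≡ 0 (mod 2).
    So t ≡ 0 (mod 2).
    Then x = 89 + 90·0 = 89, valid modulo lcm(90, 4) = 180: x ≡ 89 (mod 180).
Verify: 89 mod 10 = 9, 89 mod 18 = 17, 89 mod 4 = 1.

x ≡ 89 (mod 180).


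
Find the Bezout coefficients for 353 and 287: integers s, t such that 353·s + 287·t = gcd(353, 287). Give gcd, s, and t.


Euclidean algorithm on (353, 287) — divide until remainder is 0:
  353 = 1 · 287 + 66
  287 = 4 · 66 + 23
  66 = 2 · 23 + 20
  23 = 1 · 20 + 3
  20 = 6 · 3 + 2
  3 = 1 · 2 + 1
  2 = 2 · 1 + 0
gcd(353, 287) = 1.
Track Bezout coefficients alongside the remainders: start with r₀ = 353 = a·1 + b·0 (s = 1, t = 0) and r₁ = 287 = a·0 + b·1 (s = 0, t = 1); each new remainder r_{k+1} = r_{k-1} − q_k·r_k inherits s_{k+1} = s_{k-1} − q_k·s_k, t_{k+1} = t_{k-1} − q_k·t_k, so r_k = a·s_k + b·t_k at every step:
  q = 1: r = 66, s = 1 − 1·0 = 1, t = 0 − 1·1 = -1  (check: 353·1 + 287·(-1) = 66)
  q = 4: r = 23, s = 0 − 4·1 = -4, t = 1 − 4·(-1) = 5  (check: 353·(-4) + 287·5 = 23)
  q = 2: r = 20, s = 1 − 2·(-4) = 9, t = -1 − 2·5 = -11  (check: 353·9 + 287·(-11) = 20)
  q = 1: r = 3, s = -4 − 1·9 = -13, t = 5 − 1·(-11) = 16  (check: 353·(-13) + 287·16 = 3)
  q = 6: r = 2, s = 9 − 6·(-13) = 87, t = -11 − 6·16 = -107  (check: 353·87 + 287·(-107) = 2)
  q = 1: r = 1, s = -13 − 1·87 = -100, t = 16 − 1·(-107) = 123  (check: 353·(-100) + 287·123 = 1)
The row with r = 1 (the gcd) gives the Bezout coefficients s = -100, t = 123.
Result: 353 · (-100) + 287 · (123) = 1.

gcd(353, 287) = 1; s = -100, t = 123 (check: 353·(-100) + 287·123 = 1).


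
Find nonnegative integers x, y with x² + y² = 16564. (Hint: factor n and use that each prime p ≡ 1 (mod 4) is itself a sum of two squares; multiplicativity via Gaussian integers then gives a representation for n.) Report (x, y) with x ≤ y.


Step 1: Factor n = 16564 = 2^2 · 41 · 101.
Step 2: Check the mod-4 condition on each prime factor: 2 = 2 (special); 41 ≡ 1 (mod 4), exponent 1; 101 ≡ 1 (mod 4), exponent 1.
All primes ≡ 3 (mod 4) appear to even exponent (or don't appear), so by the two-squares theorem n IS expressible as a sum of two squares.
Step 3: Build a representation. Group n = k² · m with k = 2 and m = 41 · 101 = 4141 (a product of primes ≡ 1 (mod 4)); a representation of m scales to one of n via (k·x)² + (k·y)² = k²(x² + y²). Each prime p ≡ 1 (mod 4) is itself a sum of two squares; find a² by testing p − a² for a perfect square:
  41: 41 − 1² = 40, 41 − 2² = 37, 41 − 3² = 32, 41 − 4² = 25 = 5² ⇒ 41 = 4² + 5².
  101: 101 − 1² = 100 = 10² ⇒ 101 = 1² + 10².
  Combine using the Brahmagupta–Fibonacci identity (a² + b²)(c² + d²) = (ac − bd)² + (ad + bc)² = (ac + bd)² + (ad − bc)²:
  41 · 101 = 4141: from (4² + 5²)(1² + 10²), take (4·1 − 5·10, 4·10 + 5·1) = (4 − 50, 40 + 5) = (-46, 45); dropping signs (only squares matter) gives (46, 45); check 46² + 45² = 2116 + 2025 = 4141 ✓.
  Scale by k = 2: (2·46, 2·45) = (92, 90).
Step 4: Order so x ≤ y and verify: 90² + 92² = 8100 + 8464 = 16564 = n. ✓

n = 16564 = 90² + 92² (one valid representation with x ≤ y).


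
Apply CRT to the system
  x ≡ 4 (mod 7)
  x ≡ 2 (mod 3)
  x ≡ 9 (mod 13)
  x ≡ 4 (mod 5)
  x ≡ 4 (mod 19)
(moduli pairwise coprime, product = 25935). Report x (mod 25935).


Product of moduli M = 7 · 3 · 13 · 5 · 19 = 25935.
Merge one congruence at a time:
  Start: x ≡ 4 (mod 7).
  Combine with x ≡ 2 (mod 3); new modulus lcm = 21.
    Write x = 4 + 7·t and substitute into x ≡ 2 (mod 3): 7·t ≡ 2 − 4 = -2 (mod 3).
    Reduce coefficients mod 3: 1·t ≡ 1 (mod 3).
    So t ≡ 1 (mod 3).
    Then x = 4 + 7·1 = 11, valid modulo lcm(7, 3) = 21: x ≡ 11 (mod 21).
  Combine with x ≡ 9 (mod 13); new modulus lcm = 273.
    Write x = 11 + 21·t and substitute into x ≡ 9 (mod 13): 21·t ≡ 9 − 11 = -2 (mod 13).
    Reduce coefficients mod 13: 8·t ≡ 11 (mod 13).
    The inverse of 8 mod 13 is 5 (since 8·5 = 40 = 3·13 + 1), so t ≡ 5·11 = 55 ≡ 3 (mod 13).
    Then x = 11 + 21·3 = 74, valid modulo lcm(21, 13) = 273: x ≡ 74 (mod 273).
  Combine with x ≡ 4 (mod 5); new modulus lcm = 1365.
    Write x = 74 + 273·t and substitute into x ≡ 4 (mod 5): 273·t ≡ 4 − 74 = -70 (mod 5).
    Reduce coefficients mod 5: 3·t ≡ 0 (mod 5).
    The inverse of 3 mod 5 is 2 (since 3·2 = 6 = 1·5 + 1), so t ≡ 2·0 = 0 ≡ 0 (mod 5).
    Then x = 74 + 273·0 = 74, valid modulo lcm(273, 5) = 1365: x ≡ 74 (mod 1365).
  Combine with x ≡ 4 (mod 19); new modulus lcm = 25935.
    Write x = 74 + 1365·t and substitute into x ≡ 4 (mod 19): 1365·t ≡ 4 − 74 = -70 (mod 19).
    Reduce coefficients mod 19: 16·t ≡ 6 (mod 19).
    The inverse of 16 mod 19 is 6 (since 16·6 = 96 = 5·19 + 1), so t ≡ 6·6 = 36 ≡ 17 (mod 19).
    Then x = 74 + 1365·17 = 23279, valid modulo lcm(1365, 19) = 25935: x ≡ 23279 (mod 25935).
Verify against each original: 23279 mod 7 = 4, 23279 mod 3 = 2, 23279 mod 13 = 9, 23279 mod 5 = 4, 23279 mod 19 = 4.

x ≡ 23279 (mod 25935).


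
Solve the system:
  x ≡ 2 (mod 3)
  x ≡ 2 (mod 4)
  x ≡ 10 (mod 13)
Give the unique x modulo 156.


Moduli 3, 4, 13 are pairwise coprime; by CRT there is a unique solution modulo M = 3 · 4 · 13 = 156.
Solve pairwise, accumulating the modulus:
  Start with x ≡ 2 (mod 3).
  Combine with x ≡ 2 (mod 4): since gcd(3, 4) = 1, we get a unique residue mod 12.
    Write x = 2 + 3·t and substitute into x ≡ 2 (mod 4): 3·t ≡ 2 − 2 = 0 (mod 4).
    The inverse of 3 mod 4 is 3 (since 3·3 = 9 = 2·4 + 1), so t ≡ 3·0 = 0 ≡ 0 (mod 4).
    Then x = 2 + 3·0 = 2, valid modulo lcm(3, 4) = 12: x ≡ 2 (mod 12).
  Combine with x ≡ 10 (mod 13): since gcd(12, 13) = 1, we get a unique residue mod 156.
    Write x = 2 + 12·t and substitute into x ≡ 10 (mod 13): 12·t ≡ 10 − 2 = 8 (mod 13).
    The inverse of 12 mod 13 is 12 (since 12·12 = 144 = 11·13 + 1), so t ≡ 12·8 = 96 ≡ 5 (mod 13).
    Then x = 2 + 12·5 = 62, valid modulo lcm(12, 13) = 156: x ≡ 62 (mod 156).
Verify: 62 mod 3 = 2 ✓, 62 mod 4 = 2 ✓, 62 mod 13 = 10 ✓.

x ≡ 62 (mod 156).


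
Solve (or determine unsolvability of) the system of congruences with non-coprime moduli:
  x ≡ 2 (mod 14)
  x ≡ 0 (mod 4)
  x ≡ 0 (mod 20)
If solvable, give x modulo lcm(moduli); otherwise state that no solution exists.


Moduli 14, 4, 20 are not pairwise coprime, so CRT works modulo lcm(m_i) when all pairwise compatibility conditions hold.
Pairwise compatibility: gcd(m_i, m_j) must divide a_i - a_j for every pair.
Merge one congruence at a time:
  Start: x ≡ 2 (mod 14).
  Combine with x ≡ 0 (mod 4): gcd(14, 4) = 2; 0 - 2 = -2, which IS divisible by 2, so compatible.
    Write x = 2 + 14·t and substitute into x ≡ 0 (mod 4): 14·t ≡ 0 − 2 = -2 (mod 4).
    Divide the congruence (and modulus) by g = 2: 7·t ≡ -1 (mod 2).
    Reduce coefficients mod 2: 1·t ≡ 1 (mod 2).
    So t ≡ 1 (mod 2).
    Then x = 2 + 14·1 = 16, valid modulo lcm(14, 4) = 28: x ≡ 16 (mod 28).
  Combine with x ≡ 0 (mod 20): gcd(28, 20) = 4; 0 - 16 = -16, which IS divisible by 4, so compatible.
    Write x = 16 + 28·t and substitute into x ≡ 0 (mod 20): 28·t ≡ 0 − 16 = -16 (mod 20).
    Divide the congruence (and modulus) by g = 4: 7·t ≡ -4 (mod 5).
    Reduce coefficients mod 5: 2·t ≡ 1 (mod 5).
    The inverse of 2 mod 5 is 3 (since 2·3 = 6 = 1·5 + 1), so t ≡ 3·1 = 3 ≡ 3 (mod 5).
    Then x = 16 + 28·3 = 100, valid modulo lcm(28, 20) = 140: x ≡ 100 (mod 140).
Verify: 100 mod 14 = 2, 100 mod 4 = 0, 100 mod 20 = 0.

x ≡ 100 (mod 140).


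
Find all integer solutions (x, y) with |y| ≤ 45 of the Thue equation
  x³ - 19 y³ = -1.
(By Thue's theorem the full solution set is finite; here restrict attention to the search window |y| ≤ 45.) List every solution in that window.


The equation is x³ - 19y³ = -1. For fixed y, x³ = 19·y³ − 1, so a solution requires the RHS to be a perfect cube.
Strategy: iterate y from -45 to 45, compute RHS = 19·y³ − 1, and check whether it is a (positive or negative) perfect cube.
Check small values of y:
  y = 0: RHS = -1 = (-1)³ ⇒ x = -1 works.
  y = 1: RHS = 18 is not a perfect cube.
  y = -1: RHS = -20 is not a perfect cube.
  y = 2: RHS = 151 is not a perfect cube.
  y = -2: RHS = -153 is not a perfect cube.
  y = 3: RHS = 512 = (8)³ ⇒ x = 8 works.
  y = -3: RHS = -514 is not a perfect cube.
Continuing the search up to |y| = 45 finds no further solutions beyond those listed.
Collected solutions: (-1, 0), (8, 3).

Solutions (with |y| ≤ 45): (-1, 0), (8, 3).


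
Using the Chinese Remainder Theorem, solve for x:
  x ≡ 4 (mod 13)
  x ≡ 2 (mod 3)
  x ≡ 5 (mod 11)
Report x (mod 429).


Moduli 13, 3, 11 are pairwise coprime; by CRT there is a unique solution modulo M = 13 · 3 · 11 = 429.
Solve pairwise, accumulating the modulus:
  Start with x ≡ 4 (mod 13).
  Combine with x ≡ 2 (mod 3): since gcd(13, 3) = 1, we get a unique residue mod 39.
    Write x = 4 + 13·t and substitute into x ≡ 2 (mod 3): 13·t ≡ 2 − 4 = -2 (mod 3).
    Reduce coefficients mod 3: 1·t ≡ 1 (mod 3).
    So t ≡ 1 (mod 3).
    Then x = 4 + 13·1 = 17, valid modulo lcm(13, 3) = 39: x ≡ 17 (mod 39).
  Combine with x ≡ 5 (mod 11): since gcd(39, 11) = 1, we get a unique residue mod 429.
    Write x = 17 + 39·t and substitute into x ≡ 5 (mod 11): 39·t ≡ 5 − 17 = -12 (mod 11).
    Reduce coefficients mod 11: 6·t ≡ 10 (mod 11).
    The inverse of 6 mod 11 is 2 (since 6·2 = 12 = 1·11 + 1), so t ≡ 2·10 = 20 ≡ 9 (mod 11).
    Then x = 17 + 39·9 = 368, valid modulo lcm(39, 11) = 429: x ≡ 368 (mod 429).
Verify: 368 mod 13 = 4 ✓, 368 mod 3 = 2 ✓, 368 mod 11 = 5 ✓.

x ≡ 368 (mod 429).


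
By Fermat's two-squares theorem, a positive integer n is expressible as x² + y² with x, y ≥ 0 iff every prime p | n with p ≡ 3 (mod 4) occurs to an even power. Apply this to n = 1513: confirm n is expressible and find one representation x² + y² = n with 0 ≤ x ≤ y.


Step 1: Factor n = 1513 = 17 · 89.
Step 2: Check the mod-4 condition on each prime factor: 17 ≡ 1 (mod 4), exponent 1; 89 ≡ 1 (mod 4), exponent 1.
All primes ≡ 3 (mod 4) appear to even exponent (or don't appear), so by the two-squares theorem n IS expressible as a sum of two squares.
Step 3: Build a representation. Here n = 17 · 89 is a product of primes ≡ 1 (mod 4). Each prime p ≡ 1 (mod 4) is itself a sum of two squares; find a² by testing p − a² for a perfect square:
  17: 17 − 1² = 16 = 4² ⇒ 17 = 1² + 4².
  89: 89 − 1² = 88, 89 − 2² = 85, 89 − 3² = 80, 89 − 4² = 73, 89 − 5² = 64 = 8² ⇒ 89 = 5² + 8².
  Combine using the Brahmagupta–Fibonacci identity (a² + b²)(c² + d²) = (ac − bd)² + (ad + bc)² = (ac + bd)² + (ad − bc)²:
  17 · 89 = 1513: from (1² + 4²)(5² + 8²), take (1·5 − 4·8, 1·8 + 4·5) = (5 − 32, 8 + 20) = (-27, 28); dropping signs (only squares matter) gives (27, 28); check 27² + 28² = 729 + 784 = 1513 ✓.
Step 4: Order so x ≤ y and verify: 27² + 28² = 729 + 784 = 1513 = n. ✓

n = 1513 = 27² + 28² (one valid representation with x ≤ y).


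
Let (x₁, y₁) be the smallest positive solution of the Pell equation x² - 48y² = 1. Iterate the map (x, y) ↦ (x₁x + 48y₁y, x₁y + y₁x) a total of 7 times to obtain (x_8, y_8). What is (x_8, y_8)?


Step 1: Find the fundamental solution (x₁, y₁) of x² - 48y² = 1.
  Expand √48 as a continued fraction. a₀ = ⌊√48⌋ = 6; iterate m_{k+1} = d_k·a_k − m_k, d_{k+1} = (48 − m_{k+1}²)/d_k, a_{k+1} = ⌊(a₀ + m_{k+1})/d_{k+1}⌋ (starting m₀ = 0, d₀ = 1), with convergents p_k = a_k·p_{k-1} + p_{k-2}, q_k = a_k·q_{k-1} + q_{k-2} (p₋₁ = 1, q₋₁ = 0):
  k = 0: a₀ = 6; p₀/q₀ = 6/1; p₀² − 48·q₀² = 36 − 48 = -12.
  k = 1: m = 6, d = 12, a = ⌊(6 + 6)/12⌋ = 1; p/q = (1·6 + 1)/(1·1 + 0) = 7/1; p² − 48·q² = 49 − 48 = 1.
  The first convergent with p² − 48·q² = 1 gives the fundamental solution (x₁, y₁) = (7, 1).
Step 2: Apply the recurrence (x_{n+1}, y_{n+1}) = (x₁x_n + 48y₁y_n, x₁y_n + y₁x_n) repeatedly.
  From (x_1, y_1) = (7, 1): x_2 = 7·7 + 48·1·1 = 97; y_2 = 7·1 + 1·7 = 14.
  From (x_2, y_2) = (97, 14): x_3 = 7·97 + 48·1·14 = 1351; y_3 = 7·14 + 1·97 = 195.
  From (x_3, y_3) = (1351, 195): x_4 = 7·1351 + 48·1·195 = 18817; y_4 = 7·195 + 1·1351 = 2716.
  From (x_4, y_4) = (18817, 2716): x_5 = 7·18817 + 48·1·2716 = 262087; y_5 = 7·2716 + 1·18817 = 37829.
  From (x_5, y_5) = (262087, 37829): x_6 = 7·262087 + 48·1·37829 = 3650401; y_6 = 7·37829 + 1·262087 = 526890.
  From (x_6, y_6) = (3650401, 526890): x_7 = 7·3650401 + 48·1·526890 = 50843527; y_7 = 7·526890 + 1·3650401 = 7338631.
  From (x_7, y_7) = (50843527, 7338631): x_8 = 7·50843527 + 48·1·7338631 = 708158977; y_8 = 7·7338631 + 1·50843527 = 102213944.
Step 3: Verify x_8² - 48·y_8² = 501489136705686529 - 501489136705686528 = 1 (should be 1). ✓

(x_1, y_1) = (7, 1); (x_8, y_8) = (708158977, 102213944).


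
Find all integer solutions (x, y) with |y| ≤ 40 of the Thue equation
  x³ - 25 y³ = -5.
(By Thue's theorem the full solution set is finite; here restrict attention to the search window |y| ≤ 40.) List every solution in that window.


The equation is x³ - 25y³ = -5. For fixed y, x³ = 25·y³ − 5, so a solution requires the RHS to be a perfect cube.
Strategy: iterate y from -40 to 40, compute RHS = 25·y³ − 5, and check whether it is a (positive or negative) perfect cube.
Check small values of y:
  y = 0: RHS = -5 is not a perfect cube.
  y = 1: RHS = 20 is not a perfect cube.
  y = -1: RHS = -30 is not a perfect cube.
  y = 2: RHS = 195 is not a perfect cube.
  y = -2: RHS = -205 is not a perfect cube.
  y = 3: RHS = 670 is not a perfect cube.
  y = -3: RHS = -680 is not a perfect cube.
Continuing the search up to |y| = 40 finds no solutions either.
No (x, y) in the scanned range satisfies the equation.

No integer solutions with |y| ≤ 40.


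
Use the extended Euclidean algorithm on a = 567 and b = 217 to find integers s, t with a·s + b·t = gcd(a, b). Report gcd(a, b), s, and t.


Euclidean algorithm on (567, 217) — divide until remainder is 0:
  567 = 2 · 217 + 133
  217 = 1 · 133 + 84
  133 = 1 · 84 + 49
  84 = 1 · 49 + 35
  49 = 1 · 35 + 14
  35 = 2 · 14 + 7
  14 = 2 · 7 + 0
gcd(567, 217) = 7.
Track Bezout coefficients alongside the remainders: start with r₀ = 567 = a·1 + b·0 (s = 1, t = 0) and r₁ = 217 = a·0 + b·1 (s = 0, t = 1); each new remainder r_{k+1} = r_{k-1} − q_k·r_k inherits s_{k+1} = s_{k-1} − q_k·s_k, t_{k+1} = t_{k-1} − q_k·t_k, so r_k = a·s_k + b·t_k at every step:
  q = 2: r = 133, s = 1 − 2·0 = 1, t = 0 − 2·1 = -2  (check: 567·1 + 217·(-2) = 133)
  q = 1: r = 84, s = 0 − 1·1 = -1, t = 1 − 1·(-2) = 3  (check: 567·(-1) + 217·3 = 84)
  q = 1: r = 49, s = 1 − 1·(-1) = 2, t = -2 − 1·3 = -5  (check: 567·2 + 217·(-5) = 49)
  q = 1: r = 35, s = -1 − 1·2 = -3, t = 3 − 1·(-5) = 8  (check: 567·(-3) + 217·8 = 35)
  q = 1: r = 14, s = 2 − 1·(-3) = 5, t = -5 − 1·8 = -13  (check: 567·5 + 217·(-13) = 14)
  q = 2: r = 7, s = -3 − 2·5 = -13, t = 8 − 2·(-13) = 34  (check: 567·(-13) + 217·34 = 7)
The row with r = 7 (the gcd) gives the Bezout coefficients s = -13, t = 34.
Result: 567 · (-13) + 217 · (34) = 7.

gcd(567, 217) = 7; s = -13, t = 34 (check: 567·(-13) + 217·34 = 7).


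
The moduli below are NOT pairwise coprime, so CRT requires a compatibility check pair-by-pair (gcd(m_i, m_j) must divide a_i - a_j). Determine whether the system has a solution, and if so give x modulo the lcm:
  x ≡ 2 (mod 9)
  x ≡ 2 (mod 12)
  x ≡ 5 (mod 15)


Moduli 9, 12, 15 are not pairwise coprime, so CRT works modulo lcm(m_i) when all pairwise compatibility conditions hold.
Pairwise compatibility: gcd(m_i, m_j) must divide a_i - a_j for every pair.
Merge one congruence at a time:
  Start: x ≡ 2 (mod 9).
  Combine with x ≡ 2 (mod 12): gcd(9, 12) = 3; 2 - 2 = 0, which IS divisible by 3, so compatible.
    Write x = 2 + 9·t and substitute into x ≡ 2 (mod 12): 9·t ≡ 2 − 2 = 0 (mod 12).
    Divide the congruence (and modulus) by g = 3: 3·t ≡ 0 (mod 4).
    The inverse of 3 mod 4 is 3 (since 3·3 = 9 = 2·4 + 1), so t ≡ 3·0 = 0 ≡ 0 (mod 4).
    Then x = 2 + 9·0 = 2, valid modulo lcm(9, 12) = 36: x ≡ 2 (mod 36).
  Combine with x ≡ 5 (mod 15): gcd(36, 15) = 3; 5 - 2 = 3, which IS divisible by 3, so compatible.
    Write x = 2 + 36·t and substitute into x ≡ 5 (mod 15): 36·t ≡ 5 − 2 = 3 (mod 15).
    Divide the congruence (and modulus) by g = 3: 12·t ≡ 1 (mod 5).
    Reduce coefficients mod 5: 2·t ≡ 1 (mod 5).
    The inverse of 2 mod 5 is 3 (since 2·3 = 6 = 1·5 + 1), so t ≡ 3·1 = 3 ≡ 3 (mod 5).
    Then x = 2 + 36·3 = 110, valid modulo lcm(36, 15) = 180: x ≡ 110 (mod 180).
Verify: 110 mod 9 = 2, 110 mod 12 = 2, 110 mod 15 = 5.

x ≡ 110 (mod 180).


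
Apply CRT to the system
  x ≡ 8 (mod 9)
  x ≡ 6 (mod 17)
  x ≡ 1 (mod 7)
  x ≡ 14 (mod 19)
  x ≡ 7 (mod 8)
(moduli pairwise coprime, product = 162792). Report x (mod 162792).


Product of moduli M = 9 · 17 · 7 · 19 · 8 = 162792.
Merge one congruence at a time:
  Start: x ≡ 8 (mod 9).
  Combine with x ≡ 6 (mod 17); new modulus lcm = 153.
    Write x = 8 + 9·t and substitute into x ≡ 6 (mod 17): 9·t ≡ 6 − 8 = -2 (mod 17).
    Reduce coefficients mod 17: 9·t ≡ 15 (mod 17).
    The inverse of 9 mod 17 is 2 (since 9·2 = 18 = 1·17 + 1), so t ≡ 2·15 = 30 ≡ 13 (mod 17).
    Then x = 8 + 9·13 = 125, valid modulo lcm(9, 17) = 153: x ≡ 125 (mod 153).
  Combine with x ≡ 1 (mod 7); new modulus lcm = 1071.
    Write x = 125 + 153·t and substitute into x ≡ 1 (mod 7): 153·t ≡ 1 − 125 = -124 (mod 7).
    Reduce coefficients mod 7: 6·t ≡ 2 (mod 7).
    The inverse of 6 mod 7 is 6 (since 6·6 = 36 = 5·7 + 1), so t ≡ 6·2 = 12 ≡ 5 (mod 7).
    Then x = 125 + 153·5 = 890, valid modulo lcm(153, 7) = 1071: x ≡ 890 (mod 1071).
  Combine with x ≡ 14 (mod 19); new modulus lcm = 20349.
    Write x = 890 + 1071·t and substitute into x ≡ 14 (mod 19): 1071·t ≡ 14 − 890 = -876 (mod 19).
    Reduce coefficients mod 19: 7·t ≡ 17 (mod 19).
    The inverse of 7 mod 19 is 11 (since 7·11 = 77 = 4·19 + 1), so t ≡ 11·17 = 187 ≡ 16 (mod 19).
    Then x = 890 + 1071·16 = 18026, valid modulo lcm(1071, 19) = 20349: x ≡ 18026 (mod 20349).
  Combine with x ≡ 7 (mod 8); new modulus lcm = 162792.
    Write x = 18026 + 20349·t and substitute into x ≡ 7 (mod 8): 20349·t ≡ 7 − 18026 = -18019 (mod 8).
    Reduce coefficients mod 8: 5·t ≡ 5 (mod 8).
    The inverse of 5 mod 8 is 5 (since 5·5 = 25 = 3·8 + 1), so t ≡ 5·5 = 25 ≡ 1 (mod 8).
    Then x = 18026 + 20349·1 = 38375, valid modulo lcm(20349, 8) = 162792: x ≡ 38375 (mod 162792).
Verify against each original: 38375 mod 9 = 8, 38375 mod 17 = 6, 38375 mod 7 = 1, 38375 mod 19 = 14, 38375 mod 8 = 7.

x ≡ 38375 (mod 162792).


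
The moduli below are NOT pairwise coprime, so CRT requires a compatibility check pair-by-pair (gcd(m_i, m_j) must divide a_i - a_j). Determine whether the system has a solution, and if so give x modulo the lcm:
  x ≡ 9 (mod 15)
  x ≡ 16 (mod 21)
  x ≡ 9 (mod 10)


Moduli 15, 21, 10 are not pairwise coprime, so CRT works modulo lcm(m_i) when all pairwise compatibility conditions hold.
Pairwise compatibility: gcd(m_i, m_j) must divide a_i - a_j for every pair.
Merge one congruence at a time:
  Start: x ≡ 9 (mod 15).
  Combine with x ≡ 16 (mod 21): gcd(15, 21) = 3, and 16 - 9 = 7 is NOT divisible by 3.
    ⇒ system is inconsistent (no integer solution).

No solution (the system is inconsistent).


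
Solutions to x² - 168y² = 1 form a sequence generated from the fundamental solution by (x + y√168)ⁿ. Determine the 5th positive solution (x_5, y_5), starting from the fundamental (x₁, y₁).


Step 1: Find the fundamental solution (x₁, y₁) of x² - 168y² = 1.
  Expand √168 as a continued fraction. a₀ = ⌊√168⌋ = 12; iterate m_{k+1} = d_k·a_k − m_k, d_{k+1} = (168 − m_{k+1}²)/d_k, a_{k+1} = ⌊(a₀ + m_{k+1})/d_{k+1}⌋ (starting m₀ = 0, d₀ = 1), with convergents p_k = a_k·p_{k-1} + p_{k-2}, q_k = a_k·q_{k-1} + q_{k-2} (p₋₁ = 1, q₋₁ = 0):
  k = 0: a₀ = 12; p₀/q₀ = 12/1; p₀² − 168·q₀² = 144 − 168 = -24.
  k = 1: m = 12, d = 24, a = ⌊(12 + 12)/24⌋ = 1; p/q = (1·12 + 1)/(1·1 + 0) = 13/1; p² − 168·q² = 169 − 168 = 1.
  The first convergent with p² − 168·q² = 1 gives the fundamental solution (x₁, y₁) = (13, 1).
Step 2: Apply the recurrence (x_{n+1}, y_{n+1}) = (x₁x_n + 168y₁y_n, x₁y_n + y₁x_n) repeatedly.
  From (x_1, y_1) = (13, 1): x_2 = 13·13 + 168·1·1 = 337; y_2 = 13·1 + 1·13 = 26.
  From (x_2, y_2) = (337, 26): x_3 = 13·337 + 168·1·26 = 8749; y_3 = 13·26 + 1·337 = 675.
  From (x_3, y_3) = (8749, 675): x_4 = 13·8749 + 168·1·675 = 227137; y_4 = 13·675 + 1·8749 = 17524.
  From (x_4, y_4) = (227137, 17524): x_5 = 13·227137 + 168·1·17524 = 5896813; y_5 = 13·17524 + 1·227137 = 454949.
Step 3: Verify x_5² - 168·y_5² = 34772403556969 - 34772403556968 = 1 (should be 1). ✓

(x_1, y_1) = (13, 1); (x_5, y_5) = (5896813, 454949).


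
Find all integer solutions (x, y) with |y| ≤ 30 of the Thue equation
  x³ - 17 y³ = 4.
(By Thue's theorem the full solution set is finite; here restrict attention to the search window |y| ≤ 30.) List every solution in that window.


The equation is x³ - 17y³ = 4. For fixed y, x³ = 17·y³ + 4, so a solution requires the RHS to be a perfect cube.
Strategy: iterate y from -30 to 30, compute RHS = 17·y³ + 4, and check whether it is a (positive or negative) perfect cube.
Check small values of y:
  y = 0: RHS = 4 is not a perfect cube.
  y = 1: RHS = 21 is not a perfect cube.
  y = -1: RHS = -13 is not a perfect cube.
  y = 2: RHS = 140 is not a perfect cube.
  y = -2: RHS = -132 is not a perfect cube.
  y = 3: RHS = 463 is not a perfect cube.
  y = -3: RHS = -455 is not a perfect cube.
Continuing the search up to |y| = 30 finds no solutions either.
No (x, y) in the scanned range satisfies the equation.

No integer solutions with |y| ≤ 30.


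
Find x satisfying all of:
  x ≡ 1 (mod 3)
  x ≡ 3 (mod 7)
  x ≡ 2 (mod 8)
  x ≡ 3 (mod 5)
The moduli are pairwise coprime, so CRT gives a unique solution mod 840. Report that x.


Product of moduli M = 3 · 7 · 8 · 5 = 840.
Merge one congruence at a time:
  Start: x ≡ 1 (mod 3).
  Combine with x ≡ 3 (mod 7); new modulus lcm = 21.
    Write x = 1 + 3·t and substitute into x ≡ 3 (mod 7): 3·t ≡ 3 − 1 = 2 (mod 7).
    The inverse of 3 mod 7 is 5 (since 3·5 = 15 = 2·7 + 1), so t ≡ 5·2 = 10 ≡ 3 (mod 7).
    Then x = 1 + 3·3 = 10, valid modulo lcm(3, 7) = 21: x ≡ 10 (mod 21).
  Combine with x ≡ 2 (mod 8); new modulus lcm = 168.
    Write x = 10 + 21·t and substitute into x ≡ 2 (mod 8): 21·t ≡ 2 − 10 = -8 (mod 8).
    Reduce coefficients mod 8: 5·t ≡ 0 (mod 8).
    The inverse of 5 mod 8 is 5 (since 5·5 = 25 = 3·8 + 1), so t ≡ 5·0 = 0 ≡ 0 (mod 8).
    Then x = 10 + 21·0 = 10, valid modulo lcm(21, 8) = 168: x ≡ 10 (mod 168).
  Combine with x ≡ 3 (mod 5); new modulus lcm = 840.
    Write x = 10 + 168·t and substitute into x ≡ 3 (mod 5): 168·t ≡ 3 − 10 = -7 (mod 5).
    Reduce coefficients mod 5: 3·t ≡ 3 (mod 5).
    The inverse of 3 mod 5 is 2 (since 3·2 = 6 = 1·5 + 1), so t ≡ 2·3 = 6 ≡ 1 (mod 5).
    Then x = 10 + 168·1 = 178, valid modulo lcm(168, 5) = 840: x ≡ 178 (mod 840).
Verify against each original: 178 mod 3 = 1, 178 mod 7 = 3, 178 mod 8 = 2, 178 mod 5 = 3.

x ≡ 178 (mod 840).


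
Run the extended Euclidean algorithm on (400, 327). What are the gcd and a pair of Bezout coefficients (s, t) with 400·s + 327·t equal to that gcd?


Euclidean algorithm on (400, 327) — divide until remainder is 0:
  400 = 1 · 327 + 73
  327 = 4 · 73 + 35
  73 = 2 · 35 + 3
  35 = 11 · 3 + 2
  3 = 1 · 2 + 1
  2 = 2 · 1 + 0
gcd(400, 327) = 1.
Track Bezout coefficients alongside the remainders: start with r₀ = 400 = a·1 + b·0 (s = 1, t = 0) and r₁ = 327 = a·0 + b·1 (s = 0, t = 1); each new remainder r_{k+1} = r_{k-1} − q_k·r_k inherits s_{k+1} = s_{k-1} − q_k·s_k, t_{k+1} = t_{k-1} − q_k·t_k, so r_k = a·s_k + b·t_k at every step:
  q = 1: r = 73, s = 1 − 1·0 = 1, t = 0 − 1·1 = -1  (check: 400·1 + 327·(-1) = 73)
  q = 4: r = 35, s = 0 − 4·1 = -4, t = 1 − 4·(-1) = 5  (check: 400·(-4) + 327·5 = 35)
  q = 2: r = 3, s = 1 − 2·(-4) = 9, t = -1 − 2·5 = -11  (check: 400·9 + 327·(-11) = 3)
  q = 11: r = 2, s = -4 − 11·9 = -103, t = 5 − 11·(-11) = 126  (check: 400·(-103) + 327·126 = 2)
  q = 1: r = 1, s = 9 − 1·(-103) = 112, t = -11 − 1·126 = -137  (check: 400·112 + 327·(-137) = 1)
The row with r = 1 (the gcd) gives the Bezout coefficients s = 112, t = -137.
Result: 400 · (112) + 327 · (-137) = 1.

gcd(400, 327) = 1; s = 112, t = -137 (check: 400·112 + 327·(-137) = 1).
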